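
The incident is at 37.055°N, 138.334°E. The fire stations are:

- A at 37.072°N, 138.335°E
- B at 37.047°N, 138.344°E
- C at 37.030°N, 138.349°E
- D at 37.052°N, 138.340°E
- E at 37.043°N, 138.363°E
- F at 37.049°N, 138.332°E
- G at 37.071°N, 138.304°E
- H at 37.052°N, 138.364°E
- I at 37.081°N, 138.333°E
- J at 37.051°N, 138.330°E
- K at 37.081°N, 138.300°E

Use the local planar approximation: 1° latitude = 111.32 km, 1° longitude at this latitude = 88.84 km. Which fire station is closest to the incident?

Distances from 37.055°N, 138.334°E:
A: 1.895 km
B: 1.258 km
C: 3.086 km
D: 0.629 km
E: 2.902 km
F: 0.691 km
G: 3.206 km
H: 2.686 km
I: 2.896 km
J: 0.570 km
K: 4.183 km
Minimum: J at 0.570 km.

J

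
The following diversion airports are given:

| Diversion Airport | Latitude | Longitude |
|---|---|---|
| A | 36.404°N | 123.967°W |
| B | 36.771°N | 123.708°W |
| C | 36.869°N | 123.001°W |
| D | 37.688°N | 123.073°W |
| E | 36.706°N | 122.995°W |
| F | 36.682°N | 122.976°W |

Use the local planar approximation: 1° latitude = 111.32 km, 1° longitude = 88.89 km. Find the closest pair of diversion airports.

E and F

Pairwise distances:
E–F: 3.161 km
C–E: 18.153 km
C–F: 20.935 km
A–B: 46.895 km
B–C: 63.785 km
B–E: 63.790 km
B–F: 65.817 km
C–D: 91.395 km
A–E: 92.711 km
A–F: 93.368 km
A–C: 100.263 km
D–E: 109.536 km
D–F: 112.319 km
B–D: 116.647 km
A–D: 163.540 km
Closest pair: E–F at 3.161 km.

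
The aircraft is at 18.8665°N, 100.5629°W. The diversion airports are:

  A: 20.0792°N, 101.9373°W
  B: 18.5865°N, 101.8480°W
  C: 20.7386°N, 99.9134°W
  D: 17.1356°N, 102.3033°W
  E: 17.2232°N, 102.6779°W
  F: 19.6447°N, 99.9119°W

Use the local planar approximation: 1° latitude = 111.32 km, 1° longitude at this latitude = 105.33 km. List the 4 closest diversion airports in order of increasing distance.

Distances from 18.8665°N, 100.5629°W:
A: 197.9431 km
B: 138.9020 km
C: 219.3437 km
D: 265.9547 km
E: 288.2568 km
F: 110.4828 km
Sorted: F (110.4828 km) < B (138.9020 km) < A (197.9431 km) < C (219.3437 km) < D (265.9547 km) < E (288.2568 km)

F, B, A, C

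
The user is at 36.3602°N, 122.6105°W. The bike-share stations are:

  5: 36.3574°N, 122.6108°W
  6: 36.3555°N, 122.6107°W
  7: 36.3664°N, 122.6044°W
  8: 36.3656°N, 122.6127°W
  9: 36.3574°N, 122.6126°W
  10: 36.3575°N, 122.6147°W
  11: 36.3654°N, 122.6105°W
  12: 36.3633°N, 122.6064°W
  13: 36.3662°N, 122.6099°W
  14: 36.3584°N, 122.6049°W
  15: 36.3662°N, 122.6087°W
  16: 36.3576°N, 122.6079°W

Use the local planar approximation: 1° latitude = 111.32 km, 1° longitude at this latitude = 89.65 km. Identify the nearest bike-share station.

5

Distances from 36.3602°N, 122.6105°W:
5: √((-0.0028·111.32)² + (-0.0003·89.65)²) = √(0.097154 + 0.000723) = 0.3129 km
6: √((-0.0047·111.32)² + (-0.0002·89.65)²) = √(0.273742 + 0.000321) = 0.5235 km
7: √((0.0062·111.32)² + (0.0061·89.65)²) = √(0.476354 + 0.299061) = 0.8806 km
8: √((0.0054·111.32)² + (-0.0022·89.65)²) = √(0.361355 + 0.038900) = 0.6327 km
9: √((-0.0028·111.32)² + (-0.0021·89.65)²) = √(0.097154 + 0.035444) = 0.3641 km
10: √((-0.0027·111.32)² + (-0.0042·89.65)²) = √(0.090339 + 0.141775) = 0.4818 km
11: √((0.0052·111.32)² + (0.0000·89.65)²) = √(0.335084 + 0.000000) = 0.5789 km
12: √((0.0031·111.32)² + (0.0041·89.65)²) = √(0.119088 + 0.135104) = 0.5042 km
13: √((0.0060·111.32)² + (0.0006·89.65)²) = √(0.446117 + 0.002893) = 0.6701 km
14: √((-0.0018·111.32)² + (0.0056·89.65)²) = √(0.040151 + 0.252044) = 0.5406 km
15: √((0.0060·111.32)² + (0.0018·89.65)²) = √(0.446117 + 0.026040) = 0.6871 km
16: √((-0.0026·111.32)² + (0.0026·89.65)²) = √(0.083771 + 0.054331) = 0.3716 km
Minimum: 5 at 0.3129 km.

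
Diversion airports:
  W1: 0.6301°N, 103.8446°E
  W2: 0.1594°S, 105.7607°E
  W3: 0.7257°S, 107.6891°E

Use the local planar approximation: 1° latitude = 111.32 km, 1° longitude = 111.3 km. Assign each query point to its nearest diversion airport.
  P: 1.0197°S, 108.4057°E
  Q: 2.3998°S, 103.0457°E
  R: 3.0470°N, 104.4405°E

P→W3; Q→W1; R→W1

P at 1.0197°S, 108.4057°E:
  W1: 539.8503 km
  W2: 309.5742 km
  W3: 86.2114 km
  → nearest: W3 (86.2114 km)
Q at 2.3998°S, 103.0457°E:
  W1: 348.8120 km
  W2: 391.8080 km
  W3: 549.3845 km
  → nearest: W1 (348.8120 km)
R at 3.0470°N, 104.4405°E:
  W1: 277.1035 km
  W2: 385.9980 km
  W3: 554.1777 km
  → nearest: W1 (277.1035 km)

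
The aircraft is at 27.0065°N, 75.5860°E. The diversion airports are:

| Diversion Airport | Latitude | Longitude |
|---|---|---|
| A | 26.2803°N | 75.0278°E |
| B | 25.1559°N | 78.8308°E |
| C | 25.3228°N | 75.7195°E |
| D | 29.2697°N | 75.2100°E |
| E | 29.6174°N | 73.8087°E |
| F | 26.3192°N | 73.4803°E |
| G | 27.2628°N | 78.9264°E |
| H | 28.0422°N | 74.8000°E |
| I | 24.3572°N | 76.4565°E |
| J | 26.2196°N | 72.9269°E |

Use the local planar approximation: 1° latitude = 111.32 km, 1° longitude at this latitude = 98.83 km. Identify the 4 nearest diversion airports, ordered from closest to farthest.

A, H, C, F

Distances from 27.0065°N, 75.5860°E:
A: √((-0.7262·111.32)² + (-0.5582·98.83)²) = √(6535.200021 + 3043.387518) = 97.8703 km
B: √((-1.8506·111.32)² + (3.2448·98.83)²) = √(42439.622381 + 102837.961047) = 381.1530 km
C: √((-1.6837·111.32)² + (0.1335·98.83)²) = √(35129.811473 + 174.076490) = 187.8933 km
D: √((2.2632·111.32)² + (-0.3760·98.83)²) = √(63473.473365 + 1380.871546) = 254.6652 km
E: √((2.6109·111.32)² + (-1.7773·98.83)²) = √(84474.741566 + 30853.118877) = 339.5996 km
F: √((-0.6873·111.32)² + (-2.1057·98.83)²) = √(5853.816213 + 43308.245002) = 221.7252 km
G: √((0.2563·111.32)² + (3.3404·98.83)²) = √(814.035993 + 108986.960473) = 331.3623 km
H: √((1.0357·111.32)² + (-0.7860·98.83)²) = √(13292.735029 + 6034.241437) = 139.0215 km
I: √((-2.6493·111.32)² + (0.8705·98.83)²) = √(86977.851228 + 7401.421573) = 307.2121 km
J: √((-0.7869·111.32)² + (-2.6591·98.83)²) = √(7673.358447 + 69063.237138) = 277.0137 km
Sorted: A (97.8703 km) < H (139.0215 km) < C (187.8933 km) < F (221.7252 km) < D (254.6652 km) < J (277.0137 km) < …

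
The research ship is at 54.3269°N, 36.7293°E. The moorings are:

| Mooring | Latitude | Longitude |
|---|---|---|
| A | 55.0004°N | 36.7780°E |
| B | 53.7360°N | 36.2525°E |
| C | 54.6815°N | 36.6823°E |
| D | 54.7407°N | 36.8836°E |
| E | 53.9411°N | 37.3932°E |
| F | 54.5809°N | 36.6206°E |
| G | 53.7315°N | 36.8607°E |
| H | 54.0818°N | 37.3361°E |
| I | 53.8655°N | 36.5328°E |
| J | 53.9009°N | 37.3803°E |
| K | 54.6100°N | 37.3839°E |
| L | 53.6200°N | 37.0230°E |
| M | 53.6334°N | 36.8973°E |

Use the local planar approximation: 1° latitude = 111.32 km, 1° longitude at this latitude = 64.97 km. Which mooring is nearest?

Distances from 54.3269°N, 36.7293°E:
A: √((0.6735·111.32)² + (0.0487·64.97)²) = √(5621.103675 + 10.011143) = 75.0408 km
B: √((-0.5909·111.32)² + (-0.4768·64.97)²) = √(4326.875262 + 959.617649) = 72.7083 km
C: √((0.3546·111.32)² + (-0.0470·64.97)²) = √(1558.202360 + 9.324412) = 39.5920 km
D: √((0.4138·111.32)² + (0.1543·64.97)²) = √(2121.911996 + 100.498039) = 47.1424 km
E: √((-0.3858·111.32)² + (0.6639·64.97)²) = √(1844.466798 + 1860.505982) = 60.8685 km
F: √((0.2540·111.32)² + (-0.1087·64.97)²) = √(799.491459 + 49.875220) = 29.1439 km
G: √((-0.5954·111.32)² + (0.1314·64.97)²) = √(4393.028856 + 72.881359) = 66.8275 km
H: √((-0.2451·111.32)² + (0.6068·64.97)²) = √(744.445686 + 1554.235691) = 47.9446 km
I: √((-0.4614·111.32)² + (-0.1965·64.97)²) = √(2638.162700 + 162.986203) = 52.9259 km
J: √((-0.4260·111.32)² + (0.6510·64.97)²) = √(2248.876434 + 1788.906783) = 63.5436 km
K: √((0.2831·111.32)² + (0.6546·64.97)²) = √(993.175812 + 1808.746632) = 52.9332 km
L: √((-0.7069·111.32)² + (0.2937·64.97)²) = √(6192.447861 + 364.110855) = 80.9726 km
M: √((-0.6935·111.32)² + (0.1680·64.97)²) = √(5959.904848 + 119.136352) = 77.9682 km
Minimum: F at 29.1439 km.

F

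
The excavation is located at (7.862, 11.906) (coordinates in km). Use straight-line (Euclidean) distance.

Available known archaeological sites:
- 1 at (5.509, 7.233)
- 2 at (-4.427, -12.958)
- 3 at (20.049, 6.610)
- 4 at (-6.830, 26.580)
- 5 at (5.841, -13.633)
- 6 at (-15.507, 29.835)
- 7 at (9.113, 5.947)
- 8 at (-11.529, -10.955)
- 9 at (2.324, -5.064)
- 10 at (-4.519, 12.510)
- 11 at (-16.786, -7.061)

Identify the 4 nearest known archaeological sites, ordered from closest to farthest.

1, 7, 10, 3

Distances from (7.862, 11.906):
1: √((-2.353)² + (-4.673)²) = √(5.53661 + 21.83693) = 5.232 km
2: √((-12.289)² + (-24.864)²) = √(151.01952 + 618.21850) = 27.735 km
3: √((12.187)² + (-5.296)²) = √(148.52297 + 28.04762) = 13.288 km
4: √((-14.692)² + (14.674)²) = √(215.85486 + 215.32628) = 20.765 km
5: √((-2.021)² + (-25.539)²) = √(4.08444 + 652.24052) = 25.619 km
6: √((-23.369)² + (17.929)²) = √(546.11016 + 321.44904) = 29.454 km
7: √((1.251)² + (-5.959)²) = √(1.56500 + 35.50968) = 6.089 km
8: √((-19.391)² + (-22.861)²) = √(376.01088 + 522.62532) = 29.977 km
9: √((-5.538)² + (-16.970)²) = √(30.66944 + 287.98090) = 17.851 km
10: √((-12.381)² + (0.604)²) = √(153.28916 + 0.36482) = 12.396 km
11: √((-24.648)² + (-18.967)²) = √(607.52390 + 359.74709) = 31.101 km
Sorted: 1 (5.232 km) < 7 (6.089 km) < 10 (12.396 km) < 3 (13.288 km) < 9 (17.851 km) < 4 (20.765 km) < …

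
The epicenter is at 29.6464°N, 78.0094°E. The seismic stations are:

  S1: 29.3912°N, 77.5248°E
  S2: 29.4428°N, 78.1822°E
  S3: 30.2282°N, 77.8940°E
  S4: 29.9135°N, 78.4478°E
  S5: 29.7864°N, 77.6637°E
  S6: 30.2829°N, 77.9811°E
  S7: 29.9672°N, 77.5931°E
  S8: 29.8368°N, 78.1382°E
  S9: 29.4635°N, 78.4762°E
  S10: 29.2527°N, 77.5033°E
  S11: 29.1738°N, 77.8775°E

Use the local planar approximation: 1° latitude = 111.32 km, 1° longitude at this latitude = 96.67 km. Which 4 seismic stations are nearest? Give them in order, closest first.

S8, S2, S5, S9

Distances from 29.6464°N, 78.0094°E:
S1: √((-0.2552·111.32)² + (-0.4846·96.67)²) = √(807.063554 + 2194.574137) = 54.7872 km
S2: √((-0.2036·111.32)² + (0.1728·96.67)²) = √(513.690983 + 279.042859) = 28.1555 km
S3: √((0.5818·111.32)² + (-0.1154·96.67)²) = √(4194.631647 + 124.450044) = 65.7197 km
S4: √((0.2671·111.32)² + (0.4384·96.67)²) = √(884.085304 + 1796.075249) = 51.7703 km
S5: √((0.1400·111.32)² + (-0.3457·96.67)²) = √(242.885991 + 1116.817463) = 36.8742 km
S6: √((0.6365·111.32)² + (-0.0283·96.67)²) = √(5020.456533 + 7.484388) = 70.9080 km
S7: √((0.3208·111.32)² + (-0.4163·96.67)²) = √(1275.308090 + 1619.557080) = 53.8040 km
S8: √((0.1904·111.32)² + (0.1288·96.67)²) = √(449.241929 + 155.029792) = 24.5819 km
S9: √((-0.1829·111.32)² + (0.4668·96.67)²) = √(414.547028 + 2036.315804) = 49.5062 km
S10: √((-0.3937·111.32)² + (-0.5061·96.67)²) = √(1920.778230 + 2393.624998) = 65.6841 km
S11: √((-0.4726·111.32)² + (-0.1319·96.67)²) = √(2767.794423 + 162.582212) = 54.1330 km
Sorted: S8 (24.5819 km) < S2 (28.1555 km) < S5 (36.8742 km) < S9 (49.5062 km) < S4 (51.7703 km) < S7 (53.8040 km) < …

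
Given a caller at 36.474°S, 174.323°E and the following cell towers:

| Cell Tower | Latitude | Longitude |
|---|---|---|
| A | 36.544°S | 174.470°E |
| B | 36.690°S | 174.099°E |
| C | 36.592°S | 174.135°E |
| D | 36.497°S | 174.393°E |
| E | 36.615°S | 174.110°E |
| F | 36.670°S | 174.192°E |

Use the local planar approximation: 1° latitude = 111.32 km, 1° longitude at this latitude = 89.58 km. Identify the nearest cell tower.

Distances from 36.474°S, 174.323°E:
A: √((-0.070·111.32)² + (0.147·89.58)²) = √(60.72150 + 173.40307) = 15.301 km
B: √((-0.216·111.32)² + (-0.224·89.58)²) = √(578.16780 + 402.64115) = 31.318 km
C: √((-0.118·111.32)² + (-0.188·89.58)²) = √(172.54819 + 283.62063) = 21.358 km
D: √((-0.023·111.32)² + (0.070·89.58)²) = √(6.55544 + 39.32042) = 6.773 km
E: √((-0.141·111.32)² + (-0.213·89.58)²) = √(246.36818 + 364.06701) = 24.707 km
F: √((-0.196·111.32)² + (-0.131·89.58)²) = √(476.05654 + 137.70976) = 24.774 km
Minimum: D at 6.773 km.

D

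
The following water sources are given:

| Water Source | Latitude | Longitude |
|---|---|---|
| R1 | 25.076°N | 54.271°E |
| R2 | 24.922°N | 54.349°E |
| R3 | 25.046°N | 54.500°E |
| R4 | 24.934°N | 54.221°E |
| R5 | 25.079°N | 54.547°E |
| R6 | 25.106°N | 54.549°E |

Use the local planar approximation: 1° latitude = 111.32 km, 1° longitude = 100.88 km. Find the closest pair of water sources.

Pairwise distances:
R1–R2: √((-0.154·111.32)² + (0.078·100.88)²) = √(293.89205 + 61.91550) = 18.863 km
R1–R3: √((-0.030·111.32)² + (0.229·100.88)²) = √(11.15293 + 533.68023) = 23.342 km
R1–R4: √((-0.142·111.32)² + (-0.050·100.88)²) = √(249.87516 + 25.44194) = 16.593 km
R1–R5: √((0.003·111.32)² + (0.276·100.88)²) = √(0.11153 + 775.22597) = 27.845 km
R1–R6: √((0.030·111.32)² + (0.278·100.88)²) = √(11.15293 + 786.50183) = 28.243 km
R2–R3: √((0.124·111.32)² + (0.151·100.88)²) = √(190.54158 + 232.04063) = 20.557 km
R2–R4: √((0.012·111.32)² + (-0.128·100.88)²) = √(1.78447 + 166.73627) = 12.982 km
R2–R5: √((0.157·111.32)² + (0.198·100.88)²) = √(305.45392 + 398.97026) = 26.541 km
R2–R6: √((0.184·111.32)² + (0.200·100.88)²) = √(419.54837 + 407.07098) = 28.751 km
R3–R4: √((-0.112·111.32)² + (-0.279·100.88)²) = √(155.44703 + 792.17030) = 30.783 km
R3–R5: √((0.033·111.32)² + (0.047·100.88)²) = √(13.49504 + 22.48049) = 5.998 km
R3–R6: √((0.060·111.32)² + (0.049·100.88)²) = √(44.61171 + 24.43444) = 8.309 km
R4–R5: √((0.145·111.32)² + (0.326·100.88)²) = √(260.54479 + 1081.54688) = 36.635 km
R4–R6: √((0.172·111.32)² + (0.328·100.88)²) = √(366.60914 + 1094.85810) = 38.229 km
R5–R6: √((0.027·111.32)² + (0.002·100.88)²) = √(9.03387 + 0.04071) = 3.012 km
Closest pair: R5–R6 at 3.012 km.

R5 and R6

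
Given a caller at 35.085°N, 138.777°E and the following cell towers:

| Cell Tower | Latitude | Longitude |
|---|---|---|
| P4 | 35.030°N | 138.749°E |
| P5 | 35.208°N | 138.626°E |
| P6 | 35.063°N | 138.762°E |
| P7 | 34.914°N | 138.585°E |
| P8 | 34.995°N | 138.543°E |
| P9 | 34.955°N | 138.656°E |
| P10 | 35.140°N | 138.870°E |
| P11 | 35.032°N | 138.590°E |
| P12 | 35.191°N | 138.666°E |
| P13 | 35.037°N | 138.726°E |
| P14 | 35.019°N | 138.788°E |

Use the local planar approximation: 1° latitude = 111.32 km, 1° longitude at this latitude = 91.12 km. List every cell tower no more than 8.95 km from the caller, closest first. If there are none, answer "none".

P6, P4, P13, P14

Distances from 35.085°N, 138.777°E:
P4: 6.633 km
P5: 19.411 km
P6: 2.805 km
P7: 25.854 km
P8: 23.559 km
P9: 18.193 km
P10: 10.455 km
P11: 18.032 km
P12: 15.541 km
P13: 7.081 km
P14: 7.415 km
Threshold 8.95 km: P6 (2.805 km), P4 (6.633 km), P13 (7.081 km), P14 (7.415 km) are within range.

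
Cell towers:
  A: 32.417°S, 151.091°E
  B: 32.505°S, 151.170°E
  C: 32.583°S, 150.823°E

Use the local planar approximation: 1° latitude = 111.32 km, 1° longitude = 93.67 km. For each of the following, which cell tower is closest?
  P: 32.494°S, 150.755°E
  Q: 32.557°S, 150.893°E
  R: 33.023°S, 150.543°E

P at 32.494°S, 150.755°E:
  A: 32.619 km
  B: 38.892 km
  C: 11.778 km
  → nearest: C (11.778 km)
Q at 32.557°S, 150.893°E:
  A: 24.225 km
  B: 26.584 km
  C: 7.167 km
  → nearest: C (7.167 km)
R at 33.023°S, 150.543°E:
  A: 84.769 km
  B: 82.307 km
  C: 55.561 km
  → nearest: C (55.561 km)

P→C; Q→C; R→C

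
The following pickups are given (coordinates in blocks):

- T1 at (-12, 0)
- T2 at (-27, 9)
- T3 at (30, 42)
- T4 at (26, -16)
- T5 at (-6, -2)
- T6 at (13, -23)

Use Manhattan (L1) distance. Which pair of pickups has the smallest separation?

Pairwise distances:
T1–T5: 8 blocks
T4–T6: 20 blocks
T1–T2: 24 blocks
T2–T5: 32 blocks
T5–T6: 40 blocks
T4–T5: 46 blocks
T1–T6: 48 blocks
T1–T4: 54 blocks
T3–T4: 62 blocks
T2–T6: 72 blocks
T2–T4: 78 blocks
T3–T5: 80 blocks
T3–T6: 82 blocks
T1–T3: 84 blocks
T2–T3: 90 blocks
Closest pair: T1–T5 at 8 blocks.

T1 and T5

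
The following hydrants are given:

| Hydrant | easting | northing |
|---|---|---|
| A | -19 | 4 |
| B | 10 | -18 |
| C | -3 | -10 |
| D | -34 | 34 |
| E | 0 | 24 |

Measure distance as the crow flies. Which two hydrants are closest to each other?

B and C

Pairwise distances:
A–B: √((29)² + (-22)²) = √(841.000 + 484.000) = 36.4
A–C: √((16)² + (-14)²) = √(256.000 + 196.000) = 21.3
A–D: √((-15)² + (30)²) = √(225.000 + 900.000) = 33.5
A–E: √((19)² + (20)²) = √(361.000 + 400.000) = 27.6
B–C: √((-13)² + (8)²) = √(169.000 + 64.000) = 15.3
B–D: √((-44)² + (52)²) = √(1936.000 + 2704.000) = 68.1
B–E: √((-10)² + (42)²) = √(100.000 + 1764.000) = 43.2
C–D: √((-31)² + (44)²) = √(961.000 + 1936.000) = 53.8
C–E: √((3)² + (34)²) = √(9.000 + 1156.000) = 34.1
D–E: √((34)² + (-10)²) = √(1156.000 + 100.000) = 35.4
Closest pair: B–C at 15.3.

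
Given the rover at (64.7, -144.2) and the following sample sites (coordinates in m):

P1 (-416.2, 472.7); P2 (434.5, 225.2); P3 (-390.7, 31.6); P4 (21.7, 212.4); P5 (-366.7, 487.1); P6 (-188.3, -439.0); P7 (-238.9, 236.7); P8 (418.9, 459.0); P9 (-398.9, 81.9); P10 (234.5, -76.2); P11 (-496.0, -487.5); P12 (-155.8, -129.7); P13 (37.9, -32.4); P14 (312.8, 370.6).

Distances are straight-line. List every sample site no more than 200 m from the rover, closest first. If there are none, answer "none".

P13, P10

Distances from (64.7, -144.2):
P1: √((-480.9)² + (616.9)²) = √(231264.810 + 380565.610) = 782.2 m
P2: √((369.8)² + (369.4)²) = √(136752.040 + 136456.360) = 522.7 m
P3: √((-455.4)² + (175.8)²) = √(207389.160 + 30905.640) = 488.2 m
P4: √((-43.0)² + (356.6)²) = √(1849.000 + 127163.560) = 359.2 m
P5: √((-431.4)² + (631.3)²) = √(186105.960 + 398539.690) = 764.6 m
P6: √((-253.0)² + (-294.8)²) = √(64009.000 + 86907.040) = 388.5 m
P7: √((-303.6)² + (380.9)²) = √(92172.960 + 145084.810) = 487.1 m
P8: √((354.2)² + (603.2)²) = √(125457.640 + 363850.240) = 699.5 m
P9: √((-463.6)² + (226.1)²) = √(214924.960 + 51121.210) = 515.8 m
P10: √((169.8)² + (68.0)²) = √(28832.040 + 4624.000) = 182.9 m
P11: √((-560.7)² + (-343.3)²) = √(314384.490 + 117854.890) = 657.4 m
P12: √((-220.5)² + (14.5)²) = √(48620.250 + 210.250) = 221.0 m
P13: √((-26.8)² + (111.8)²) = √(718.240 + 12499.240) = 115.0 m
P14: √((248.1)² + (514.8)²) = √(61553.610 + 265019.040) = 571.5 m
Threshold 200 m: P13 (115.0 m), P10 (182.9 m) are within range.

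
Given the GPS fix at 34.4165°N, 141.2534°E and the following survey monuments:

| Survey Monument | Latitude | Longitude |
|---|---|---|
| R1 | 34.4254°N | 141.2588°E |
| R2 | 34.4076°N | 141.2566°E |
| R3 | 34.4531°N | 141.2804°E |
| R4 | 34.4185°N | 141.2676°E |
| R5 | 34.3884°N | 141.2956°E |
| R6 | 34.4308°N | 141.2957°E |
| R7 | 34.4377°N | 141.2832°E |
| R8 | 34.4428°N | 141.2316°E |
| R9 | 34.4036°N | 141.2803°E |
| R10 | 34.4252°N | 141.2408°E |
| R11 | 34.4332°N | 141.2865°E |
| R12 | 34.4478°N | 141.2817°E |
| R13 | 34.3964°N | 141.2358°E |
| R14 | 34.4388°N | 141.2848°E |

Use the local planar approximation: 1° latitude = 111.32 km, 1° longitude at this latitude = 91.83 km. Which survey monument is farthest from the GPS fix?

Distances from 34.4165°N, 141.2534°E:
R1: 1.1079 km
R2: 1.0334 km
R3: 4.7694 km
R4: 1.3229 km
R5: 4.9802 km
R6: 4.1979 km
R7: 3.6136 km
R8: 3.5467 km
R9: 2.8573 km
R10: 1.5089 km
R11: 3.5630 km
R12: 4.3467 km
R13: 2.7602 km
R14: 3.8048 km
Maximum: R5 at 4.9802 km.

R5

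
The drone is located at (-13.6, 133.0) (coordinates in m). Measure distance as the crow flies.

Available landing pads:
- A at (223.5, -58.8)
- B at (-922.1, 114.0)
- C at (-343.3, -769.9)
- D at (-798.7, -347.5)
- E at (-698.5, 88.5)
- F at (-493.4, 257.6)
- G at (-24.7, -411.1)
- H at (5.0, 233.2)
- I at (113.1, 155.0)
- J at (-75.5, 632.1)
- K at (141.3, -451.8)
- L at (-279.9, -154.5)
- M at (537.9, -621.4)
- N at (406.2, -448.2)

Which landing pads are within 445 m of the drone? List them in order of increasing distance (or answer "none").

H, I, A, L

Distances from (-13.6, 133.0):
A: 305.0 m
B: 908.7 m
C: 961.2 m
D: 920.5 m
E: 686.3 m
F: 495.7 m
G: 544.2 m
H: 101.9 m
I: 128.6 m
J: 502.9 m
K: 605.0 m
L: 391.9 m
M: 934.5 m
N: 717.0 m
Threshold 445 m: H (101.9 m), I (128.6 m), A (305.0 m), L (391.9 m) are within range.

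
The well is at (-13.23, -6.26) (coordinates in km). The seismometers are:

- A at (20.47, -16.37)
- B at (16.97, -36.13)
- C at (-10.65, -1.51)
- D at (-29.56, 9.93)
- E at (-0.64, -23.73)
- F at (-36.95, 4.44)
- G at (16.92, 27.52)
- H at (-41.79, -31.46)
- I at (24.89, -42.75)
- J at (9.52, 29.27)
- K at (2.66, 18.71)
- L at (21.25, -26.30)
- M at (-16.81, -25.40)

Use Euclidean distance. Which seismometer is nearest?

C

Distances from (-13.23, -6.26):
A: 35.18 km
B: 42.48 km
C: 5.41 km
D: 23.00 km
E: 21.53 km
F: 26.02 km
G: 45.28 km
H: 38.09 km
I: 52.77 km
J: 42.19 km
K: 29.60 km
L: 39.88 km
M: 19.47 km
Minimum: C at 5.41 km.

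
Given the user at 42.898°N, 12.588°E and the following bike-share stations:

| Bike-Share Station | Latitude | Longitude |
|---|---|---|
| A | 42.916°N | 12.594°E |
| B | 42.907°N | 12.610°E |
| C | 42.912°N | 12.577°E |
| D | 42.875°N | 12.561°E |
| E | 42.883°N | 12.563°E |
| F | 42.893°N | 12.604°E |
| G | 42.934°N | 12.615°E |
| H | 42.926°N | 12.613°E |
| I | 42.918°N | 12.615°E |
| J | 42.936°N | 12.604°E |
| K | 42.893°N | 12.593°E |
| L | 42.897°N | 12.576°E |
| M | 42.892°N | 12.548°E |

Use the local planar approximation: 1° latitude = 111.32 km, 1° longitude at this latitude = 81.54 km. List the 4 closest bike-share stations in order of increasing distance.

K, L, F, C

Distances from 42.898°N, 12.588°E:
A: √((0.018·111.32)² + (0.006·81.54)²) = √(4.01505 + 0.23936) = 2.063 km
B: √((0.009·111.32)² + (0.022·81.54)²) = √(1.00376 + 3.21801) = 2.055 km
C: √((0.014·111.32)² + (-0.011·81.54)²) = √(2.42886 + 0.80450) = 1.798 km
D: √((-0.023·111.32)² + (-0.027·81.54)²) = √(6.55544 + 4.84695) = 3.377 km
E: √((-0.015·111.32)² + (-0.025·81.54)²) = √(2.78823 + 4.15548) = 2.635 km
F: √((-0.005·111.32)² + (0.016·81.54)²) = √(0.30980 + 1.70209) = 1.418 km
G: √((0.036·111.32)² + (0.027·81.54)²) = √(16.06022 + 4.84695) = 4.572 km
H: √((0.028·111.32)² + (0.025·81.54)²) = √(9.71544 + 4.15548) = 3.724 km
I: √((0.020·111.32)² + (0.027·81.54)²) = √(4.95686 + 4.84695) = 3.131 km
J: √((0.038·111.32)² + (0.016·81.54)²) = √(17.89425 + 1.70209) = 4.427 km
K: √((-0.005·111.32)² + (0.005·81.54)²) = √(0.30980 + 0.16622) = 0.690 km
L: √((-0.001·111.32)² + (-0.012·81.54)²) = √(0.01239 + 0.95742) = 0.985 km
M: √((-0.006·111.32)² + (-0.040·81.54)²) = √(0.44612 + 10.63803) = 3.329 km
Sorted: K (0.690 km) < L (0.985 km) < F (1.418 km) < C (1.798 km) < B (2.055 km) < A (2.063 km) < …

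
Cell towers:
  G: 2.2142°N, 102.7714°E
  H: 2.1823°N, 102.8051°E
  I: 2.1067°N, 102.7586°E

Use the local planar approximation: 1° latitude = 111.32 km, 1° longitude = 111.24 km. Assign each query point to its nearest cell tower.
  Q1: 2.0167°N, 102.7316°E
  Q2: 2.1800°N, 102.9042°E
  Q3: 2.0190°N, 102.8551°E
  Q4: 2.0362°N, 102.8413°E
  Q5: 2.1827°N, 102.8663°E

Q1→I; Q2→H; Q3→I; Q4→I; Q5→H

Q1 at 2.0167°N, 102.7316°E:
  G: 22.4270 km
  H: 20.1664 km
  I: 10.4593 km
  → nearest: I (10.4593 km)
Q2 at 2.1800°N, 102.9042°E:
  G: 15.2554 km
  H: 11.0269 km
  I: 18.1359 km
  → nearest: H (11.0269 km)
Q3 at 2.0190°N, 102.8551°E:
  G: 23.6404 km
  H: 19.0104 km
  I: 14.5102 km
  → nearest: I (14.5102 km)
Q4 at 2.0362°N, 102.8413°E:
  G: 21.2860 km
  H: 16.7550 km
  I: 12.0923 km
  → nearest: I (12.0923 km)
Q5 at 2.1827°N, 102.8663°E:
  G: 11.1238 km
  H: 6.8080 km
  I: 14.6666 km
  → nearest: H (6.8080 km)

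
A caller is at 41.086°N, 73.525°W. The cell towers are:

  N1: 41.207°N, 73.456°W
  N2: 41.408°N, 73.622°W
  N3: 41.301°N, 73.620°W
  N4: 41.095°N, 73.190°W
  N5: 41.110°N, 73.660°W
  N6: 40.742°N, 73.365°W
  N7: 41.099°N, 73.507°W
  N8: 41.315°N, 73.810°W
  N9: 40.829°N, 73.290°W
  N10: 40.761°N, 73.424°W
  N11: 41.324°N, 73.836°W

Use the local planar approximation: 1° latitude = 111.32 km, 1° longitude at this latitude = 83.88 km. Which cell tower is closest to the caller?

Distances from 41.086°N, 73.525°W:
N1: 14.661 km
N2: 36.757 km
N3: 25.225 km
N4: 28.118 km
N5: 11.635 km
N6: 40.578 km
N7: 2.091 km
N8: 34.948 km
N9: 34.743 km
N10: 37.158 km
N11: 37.181 km
Minimum: N7 at 2.091 km.

N7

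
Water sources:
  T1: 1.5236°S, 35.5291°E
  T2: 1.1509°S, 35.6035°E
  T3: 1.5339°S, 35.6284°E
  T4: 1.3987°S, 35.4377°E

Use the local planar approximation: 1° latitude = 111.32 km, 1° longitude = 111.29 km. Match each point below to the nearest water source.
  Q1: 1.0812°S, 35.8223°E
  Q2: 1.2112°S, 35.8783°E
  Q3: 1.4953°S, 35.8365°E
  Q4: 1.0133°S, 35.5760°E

Q1→T2; Q2→T2; Q3→T3; Q4→T2

Q1 at 1.0812°S, 35.8223°E:
  T1: √((-0.4424·111.32)² + (-0.2932·111.29)²) = √(2425.362352 + 1064.731779) = 59.0770 km
  T2: √((-0.0697·111.32)² + (-0.2188·111.29)²) = √(60.202143 + 592.934772) = 25.5565 km
  T3: √((-0.4527·111.32)² + (-0.1939·111.29)²) = √(2539.612081 + 465.658895) = 54.8204 km
  T4: √((-0.3175·111.32)² + (-0.3846·111.29)²) = √(1249.205405 + 1832.022675) = 55.5088 km
  → nearest: T2 (25.5565 km)
Q2 at 1.2112°S, 35.8783°E:
  T1: √((-0.3124·111.32)² + (-0.3492·111.29)²) = √(1209.395771 + 1510.291419) = 52.1506 km
  T2: √((0.0603·111.32)² + (-0.2748·111.29)²) = √(45.058945 + 935.288817) = 31.3105 km
  T3: √((-0.3227·111.32)² + (-0.2499·111.29)²) = √(1290.459343 + 773.472357) = 45.4305 km
  T4: √((-0.1875·111.32)² + (-0.4406·111.29)²) = √(435.661256 + 2404.369834) = 53.2919 km
  → nearest: T2 (31.3105 km)
Q3 at 1.4953°S, 35.8365°E:
  T1: √((-0.0283·111.32)² + (-0.3074·111.29)²) = √(9.924743 + 1170.361458) = 34.3553 km
  T2: √((0.3444·111.32)² + (-0.2330·111.29)²) = √(1469.848863 + 672.394461) = 46.2844 km
  T3: √((-0.0386·111.32)² + (-0.2081·111.29)²) = √(18.463796 + 536.360078) = 23.5547 km
  T4: √((0.0966·111.32)² + (-0.3988·111.29)²) = √(115.638020 + 1969.802046) = 45.6666 km
  → nearest: T3 (23.5547 km)
Q4 at 1.0133°S, 35.5760°E:
  T1: √((-0.5103·111.32)² + (-0.0469·111.29)²) = √(3226.989349 + 27.243191) = 57.0459 km
  T2: √((-0.1376·111.32)² + (0.0275·111.29)²) = √(234.629850 + 9.366507) = 15.6204 km
  T3: √((-0.5206·111.32)² + (0.0524·111.29)²) = √(3358.572463 + 34.007512) = 58.2459 km
  T4: √((-0.3854·111.32)² + (-0.1383·111.29)²) = √(1840.644070 + 236.895409) = 45.5800 km
  → nearest: T2 (15.6204 km)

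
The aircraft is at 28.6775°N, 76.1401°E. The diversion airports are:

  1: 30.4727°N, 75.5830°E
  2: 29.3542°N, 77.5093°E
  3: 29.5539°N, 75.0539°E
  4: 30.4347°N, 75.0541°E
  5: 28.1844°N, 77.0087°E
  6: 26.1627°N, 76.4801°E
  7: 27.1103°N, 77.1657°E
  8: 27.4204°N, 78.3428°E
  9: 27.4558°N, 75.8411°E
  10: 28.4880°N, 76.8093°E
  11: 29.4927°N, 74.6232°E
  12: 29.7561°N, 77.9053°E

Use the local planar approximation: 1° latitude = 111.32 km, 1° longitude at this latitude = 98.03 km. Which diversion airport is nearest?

Distances from 28.6775°N, 76.1401°E:
1: √((1.7952·111.32)² + (-0.5571·98.03)²) = √(39936.690670 + 2982.526576) = 207.1695 km
2: √((0.6767·111.32)² + (1.3692·98.03)²) = √(5674.645661 + 18015.726753) = 153.9168 km
3: √((0.8764·111.32)² + (-1.0862·98.03)²) = √(9518.119062 + 11338.030011) = 144.4166 km
4: √((1.7572·111.32)² + (-1.0860·98.03)²) = √(38263.860497 + 11333.855094) = 222.7054 km
5: √((-0.4931·111.32)² + (0.8686·98.03)²) = √(3013.119807 + 7250.328019) = 101.3087 km
6: √((-2.5148·111.32)² + (0.3400·98.03)²) = √(78370.622912 + 1110.902232) = 281.9247 km
7: √((-1.5672·111.32)² + (1.0256·98.03)²) = √(30436.537240 + 10108.204734) = 201.3572 km
8: √((-1.2571·111.32)² + (2.2027·98.03)²) = √(19583.307715 + 46626.058997) = 257.3118 km
9: √((-1.2217·111.32)² + (-0.2990·98.03)²) = √(18495.903168 + 859.132962) = 139.1224 km
10: √((-0.1895·111.32)² + (0.6692·98.03)²) = √(445.004932 + 4303.579894) = 68.9100 km
11: √((0.8152·111.32)² + (-1.5169·98.03)²) = √(8235.211120 + 22112.197665) = 174.2051 km
12: √((1.0786·111.32)² + (1.7652·98.03)²) = √(14416.745345 + 29943.726187) = 210.6193 km
Minimum: 10 at 68.9100 km.

10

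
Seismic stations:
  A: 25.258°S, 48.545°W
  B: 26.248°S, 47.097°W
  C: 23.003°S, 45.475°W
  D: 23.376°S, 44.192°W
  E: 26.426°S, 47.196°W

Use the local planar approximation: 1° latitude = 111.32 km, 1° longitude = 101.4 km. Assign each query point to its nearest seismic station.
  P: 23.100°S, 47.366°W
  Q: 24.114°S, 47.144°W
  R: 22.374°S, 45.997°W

P→C; Q→A; R→C

P at 23.100°S, 47.366°W:
  A: √((-2.158·111.32)² + (-1.179·101.4)²) = √(57709.76104 + 14292.34596) = 268.332 km
  B: √((-3.148·111.32)² + (0.269·101.4)²) = √(122804.94154 + 744.01291) = 351.495 km
  C: √((0.097·111.32)² + (1.891·101.4)²) = √(116.59767 + 36767.06541) = 192.051 km
  D: √((-0.276·111.32)² + (3.174·101.4)²) = √(943.98384 + 103583.30286) = 323.307 km
  E: √((-3.326·111.32)² + (0.170·101.4)²) = √(137085.29946 + 297.14864) = 370.651 km
  → nearest: C (192.051 km)
Q at 24.114°S, 47.144°W:
  A: √((-1.144·111.32)² + (-1.401·101.4)²) = √(16218.04288 + 20181.44137) = 190.786 km
  B: √((-2.134·111.32)² + (0.047·101.4)²) = √(56433.27124 + 22.71285) = 237.605 km
  C: √((1.111·111.32)² + (1.669·101.4)²) = √(15295.88160 + 28641.02678) = 209.611 km
  D: √((0.738·111.32)² + (2.952·101.4)²) = √(6749.30601 + 89600.12516) = 310.402 km
  E: √((-2.312·111.32)² + (-0.052·101.4)²) = √(66240.26402 + 27.80242) = 257.426 km
  → nearest: A (190.786 km)
R at 22.374°S, 45.997°W:
  A: √((-2.884·111.32)² + (-2.548·101.4)²) = √(103071.09916 + 66753.61004) = 412.098 km
  B: √((-3.874·111.32)² + (-1.100·101.4)²) = √(185979.73651 + 12441.17160) = 445.445 km
  C: √((-0.629·111.32)² + (0.522·101.4)²) = √(4902.83961 + 2801.66959) = 87.775 km
  D: √((-1.002·111.32)² + (1.805·101.4)²) = √(12441.76054 + 33498.88273) = 214.338 km
  E: √((-4.052·111.32)² + (-1.199·101.4)²) = √(203462.91799 + 14781.35598) = 467.166 km
  → nearest: C (87.775 km)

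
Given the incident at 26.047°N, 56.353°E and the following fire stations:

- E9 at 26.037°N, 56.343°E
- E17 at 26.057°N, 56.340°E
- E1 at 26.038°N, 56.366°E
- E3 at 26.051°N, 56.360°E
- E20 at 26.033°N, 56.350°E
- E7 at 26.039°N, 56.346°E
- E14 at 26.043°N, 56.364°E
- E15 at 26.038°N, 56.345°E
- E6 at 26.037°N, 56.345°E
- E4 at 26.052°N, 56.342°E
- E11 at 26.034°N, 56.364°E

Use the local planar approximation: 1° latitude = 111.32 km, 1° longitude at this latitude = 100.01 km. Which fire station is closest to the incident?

E3

Distances from 26.047°N, 56.353°E:
E9: √((-0.010·111.32)² + (-0.010·100.01)²) = √(1.23921 + 1.00020) = 1.496 km
E17: √((0.010·111.32)² + (-0.013·100.01)²) = √(1.23921 + 1.69034) = 1.712 km
E1: √((-0.009·111.32)² + (0.013·100.01)²) = √(1.00376 + 1.69034) = 1.641 km
E3: √((0.004·111.32)² + (0.007·100.01)²) = √(0.19827 + 0.49010) = 0.830 km
E20: √((-0.014·111.32)² + (-0.003·100.01)²) = √(2.42886 + 0.09002) = 1.587 km
E7: √((-0.008·111.32)² + (-0.007·100.01)²) = √(0.79310 + 0.49010) = 1.133 km
E14: √((-0.004·111.32)² + (0.011·100.01)²) = √(0.19827 + 1.21024) = 1.187 km
E15: √((-0.009·111.32)² + (-0.008·100.01)²) = √(1.00376 + 0.64013) = 1.282 km
E6: √((-0.010·111.32)² + (-0.008·100.01)²) = √(1.23921 + 0.64013) = 1.371 km
E4: √((0.005·111.32)² + (-0.011·100.01)²) = √(0.30980 + 1.21024) = 1.233 km
E11: √((-0.013·111.32)² + (0.011·100.01)²) = √(2.09427 + 1.21024) = 1.818 km
Minimum: E3 at 0.830 km.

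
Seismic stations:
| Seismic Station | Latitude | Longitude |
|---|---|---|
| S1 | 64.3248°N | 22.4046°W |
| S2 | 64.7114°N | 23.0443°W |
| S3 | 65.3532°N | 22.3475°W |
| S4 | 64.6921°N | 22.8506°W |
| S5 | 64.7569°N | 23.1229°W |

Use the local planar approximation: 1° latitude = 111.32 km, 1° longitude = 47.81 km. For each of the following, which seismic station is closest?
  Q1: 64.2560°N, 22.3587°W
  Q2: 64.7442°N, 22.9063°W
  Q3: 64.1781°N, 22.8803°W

Q1→S1; Q2→S4; Q3→S1

Q1 at 64.2560°N, 22.3587°W:
  S1: √((0.0688·111.32)² + (-0.0459·47.81)²) = √(58.657463 + 4.815738) = 7.9670 km
  S2: √((0.4554·111.32)² + (-0.6856·47.81)²) = √(2569.996003 + 1074.432422) = 60.3691 km
  S3: √((1.0972·111.32)² + (0.0112·47.81)²) = √(14918.253861 + 0.286730) = 122.1415 km
  S4: √((0.4361·111.32)² + (-0.4919·47.81)²) = √(2356.777420 + 553.084048) = 53.9431 km
  S5: √((0.5009·111.32)² + (-0.7642·47.81)²) = √(3109.198566 + 1334.908671) = 66.6641 km
  → nearest: S1 (7.9670 km)
Q2 at 64.7442°N, 22.9063°W:
  S1: √((-0.4194·111.32)² + (0.5017·47.81)²) = √(2179.732741 + 575.341484) = 52.4888 km
  S2: √((-0.0328·111.32)² + (-0.1380·47.81)²) = √(13.331962 + 43.530701) = 7.5407 km
  S3: √((0.6090·111.32)² + (0.5588·47.81)²) = √(4596.010165 + 713.756839) = 72.8681 km
  S4: √((-0.0521·111.32)² + (0.0557·47.81)²) = √(33.637355 + 7.091660) = 6.3819 km
  S5: √((0.0127·111.32)² + (-0.2166·47.81)²) = √(1.998729 + 107.239404) = 10.4517 km
  → nearest: S4 (6.3819 km)
Q3 at 64.1781°N, 22.8803°W:
  S1: √((0.1467·111.32)² + (0.4757·47.81)²) = √(266.689933 + 517.253920) = 27.9990 km
  S2: √((0.5333·111.32)² + (-0.1640·47.81)²) = √(3524.435465 + 61.478772) = 59.8825 km
  S3: √((1.1751·111.32)² + (0.5328·47.81)²) = √(17111.813878 + 648.882288) = 133.2693 km
  S4: √((0.5140·111.32)² + (0.0297·47.81)²) = √(3273.954454 + 2.016278) = 57.2361 km
  S5: √((0.5788·111.32)² + (-0.2426·47.81)²) = √(4151.484686 + 134.529981) = 65.4677 km
  → nearest: S1 (27.9990 km)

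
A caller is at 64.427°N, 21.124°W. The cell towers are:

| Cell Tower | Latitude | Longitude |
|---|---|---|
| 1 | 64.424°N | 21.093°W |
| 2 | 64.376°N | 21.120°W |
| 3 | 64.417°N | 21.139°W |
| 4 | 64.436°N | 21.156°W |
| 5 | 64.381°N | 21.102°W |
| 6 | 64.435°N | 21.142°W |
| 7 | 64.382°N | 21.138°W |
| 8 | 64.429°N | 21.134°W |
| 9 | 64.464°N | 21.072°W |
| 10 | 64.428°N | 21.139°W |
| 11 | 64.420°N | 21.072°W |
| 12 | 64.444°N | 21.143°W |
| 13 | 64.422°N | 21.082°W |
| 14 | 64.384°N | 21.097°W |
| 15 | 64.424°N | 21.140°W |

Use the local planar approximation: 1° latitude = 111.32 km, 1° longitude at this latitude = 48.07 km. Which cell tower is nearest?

8

Distances from 64.427°N, 21.124°W:
1: √((-0.003·111.32)² + (0.031·48.07)²) = √(0.11153 + 2.22061) = 1.527 km
2: √((-0.051·111.32)² + (0.004·48.07)²) = √(32.23196 + 0.03697) = 5.681 km
3: √((-0.010·111.32)² + (-0.015·48.07)²) = √(1.23921 + 0.51991) = 1.326 km
4: √((0.009·111.32)² + (-0.032·48.07)²) = √(1.00376 + 2.36618) = 1.836 km
5: √((-0.046·111.32)² + (0.022·48.07)²) = √(26.22177 + 1.11839) = 5.229 km
6: √((0.008·111.32)² + (-0.018·48.07)²) = √(0.79310 + 0.74867) = 1.242 km
7: √((-0.045·111.32)² + (-0.014·48.07)²) = √(25.09409 + 0.45290) = 5.054 km
8: √((0.002·111.32)² + (-0.010·48.07)²) = √(0.04957 + 0.23107) = 0.530 km
9: √((0.037·111.32)² + (0.052·48.07)²) = √(16.96484 + 6.24820) = 4.818 km
10: √((0.001·111.32)² + (-0.015·48.07)²) = √(0.01239 + 0.51991) = 0.730 km
11: √((-0.007·111.32)² + (0.052·48.07)²) = √(0.60721 + 6.24820) = 2.618 km
12: √((0.017·111.32)² + (-0.019·48.07)²) = √(3.58133 + 0.83417) = 2.101 km
13: √((-0.005·111.32)² + (0.042·48.07)²) = √(0.30980 + 4.07612) = 2.094 km
14: √((-0.043·111.32)² + (0.027·48.07)²) = √(22.91307 + 1.68452) = 4.960 km
15: √((-0.003·111.32)² + (-0.016·48.07)²) = √(0.11153 + 0.59155) = 0.838 km
Minimum: 8 at 0.530 km.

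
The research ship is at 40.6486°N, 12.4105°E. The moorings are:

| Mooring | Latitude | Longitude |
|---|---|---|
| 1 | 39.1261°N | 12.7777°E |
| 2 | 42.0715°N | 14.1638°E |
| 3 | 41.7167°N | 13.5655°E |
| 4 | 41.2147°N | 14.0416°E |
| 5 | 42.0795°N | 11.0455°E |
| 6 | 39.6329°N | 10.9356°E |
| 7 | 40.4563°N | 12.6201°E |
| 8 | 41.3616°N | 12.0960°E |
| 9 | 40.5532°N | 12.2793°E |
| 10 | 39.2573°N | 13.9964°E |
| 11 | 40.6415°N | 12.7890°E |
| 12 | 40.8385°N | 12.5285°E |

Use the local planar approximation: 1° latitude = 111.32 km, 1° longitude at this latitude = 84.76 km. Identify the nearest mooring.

Distances from 40.6486°N, 12.4105°E:
1: √((-1.5225·111.32)² + (0.3672·84.76)²) = √(28725.063534 + 968.695408) = 172.3188 km
2: √((1.4229·111.32)² + (1.7533·84.76)²) = √(25089.681838 + 22084.845312) = 217.1970 km
3: √((1.0681·111.32)² + (1.1550·84.76)²) = √(14137.422118 + 9583.979245) = 154.0175 km
4: √((0.5661·111.32)² + (1.6311·84.76)²) = √(3971.300085 + 19113.625458) = 151.9372 km
5: √((1.4309·111.32)² + (-1.3650·84.76)²) = √(25372.599406 + 13385.888367) = 196.8718 km
6: √((-1.0157·111.32)² + (-1.4749·84.76)²) = √(12784.310211 + 15628.131157) = 168.5599 km
7: √((-0.1923·111.32)² + (0.2096·84.76)²) = √(458.252628 + 315.619954) = 27.8186 km
8: √((0.7130·111.32)² + (-0.3145·84.76)²) = √(6299.781040 + 710.596715) = 83.7280 km
9: √((-0.0954·111.32)² + (-0.1312·84.76)²) = √(112.782871 + 123.665787) = 15.3769 km
10: √((-1.3913·111.32)² + (1.5859·84.76)²) = √(23987.664476 + 18068.974055) = 205.0772 km
11: √((-0.0071·111.32)² + (0.3785·84.76)²) = √(0.624688 + 1029.232908) = 32.0914 km
12: √((0.1899·111.32)² + (0.1180·84.76)²) = √(446.885563 + 100.033603) = 23.3863 km
Minimum: 9 at 15.3769 km.

9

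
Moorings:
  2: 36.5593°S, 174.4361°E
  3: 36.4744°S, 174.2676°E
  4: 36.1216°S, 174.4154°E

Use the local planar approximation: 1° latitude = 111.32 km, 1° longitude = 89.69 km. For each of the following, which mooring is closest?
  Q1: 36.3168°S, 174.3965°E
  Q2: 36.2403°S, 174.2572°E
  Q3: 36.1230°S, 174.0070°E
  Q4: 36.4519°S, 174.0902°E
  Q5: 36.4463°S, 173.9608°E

Q1→3; Q2→4; Q3→4; Q4→3; Q5→3

Q1 at 36.3168°S, 174.3965°E:
  2: √((-0.2425·111.32)² + (0.0396·89.69)²) = √(728.735424 + 12.614743) = 27.2277 km
  3: √((-0.1576·111.32)² + (-0.1289·89.69)²) = √(307.793059 + 133.657669) = 21.0107 km
  4: √((0.1952·111.32)² + (0.0189·89.69)²) = √(472.178298 + 2.873503) = 21.7957 km
  → nearest: 3 (21.0107 km)
Q2 at 36.2403°S, 174.2572°E:
  2: √((-0.3190·111.32)² + (0.1789·89.69)²) = √(1261.036803 + 257.459386) = 38.9679 km
  3: √((-0.2341·111.32)² + (0.0104·89.69)²) = √(679.124225 + 0.870071) = 26.0767 km
  4: √((0.1187·111.32)² + (0.1582·89.69)²) = √(174.601445 + 201.326529) = 19.3889 km
  → nearest: 4 (19.3889 km)
Q3 at 36.1230°S, 174.0070°E:
  2: √((-0.4363·111.32)² + (0.4291·89.69)²) = √(2358.939601 + 1481.170580) = 61.9686 km
  3: √((-0.3514·111.32)² + (0.2606·89.69)²) = √(1530.206032 + 546.307133) = 45.5688 km
  4: √((0.0014·111.32)² + (0.4084·89.69)²) = √(0.024289 + 1341.712651) = 36.6297 km
  → nearest: 4 (36.6297 km)
Q4 at 36.4519°S, 174.0902°E:
  2: √((-0.1074·111.32)² + (0.3459·89.69)²) = √(142.940388 + 962.474367) = 33.2478 km
  3: √((-0.0225·111.32)² + (0.1774·89.69)²) = √(6.273522 + 253.160112) = 16.1069 km
  4: √((0.3303·111.32)² + (0.3252·89.69)²) = √(1351.959067 + 850.724856) = 46.9328 km
  → nearest: 3 (16.1069 km)
Q5 at 36.4463°S, 173.9608°E:
  2: √((-0.1130·111.32)² + (0.4753·89.69)²) = √(158.235266 + 1817.287656) = 44.4469 km
  3: √((-0.0281·111.32)² + (0.3068·89.69)²) = √(9.784960 + 757.179345) = 27.6941 km
  4: √((0.3247·111.32)² + (0.4546·89.69)²) = √(1306.504689 + 1662.443563) = 54.4881 km
  → nearest: 3 (27.6941 km)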